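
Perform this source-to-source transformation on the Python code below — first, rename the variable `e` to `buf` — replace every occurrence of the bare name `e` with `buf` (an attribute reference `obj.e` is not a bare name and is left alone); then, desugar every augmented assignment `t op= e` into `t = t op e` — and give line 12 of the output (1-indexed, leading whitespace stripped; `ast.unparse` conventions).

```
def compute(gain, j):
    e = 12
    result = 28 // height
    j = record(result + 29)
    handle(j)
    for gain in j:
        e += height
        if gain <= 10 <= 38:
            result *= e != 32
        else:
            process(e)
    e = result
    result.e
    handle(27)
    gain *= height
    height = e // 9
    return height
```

buf = result

Transformed code:
def compute(gain, j):
    buf = 12
    result = 28 // height
    j = record(result + 29)
    handle(j)
    for gain in j:
        buf = buf + height
        if gain <= 10 <= 38:
            result = result * (buf != 32)
        else:
            process(buf)
    buf = result
    result.e
    handle(27)
    gain = gain * height
    height = buf // 9
    return height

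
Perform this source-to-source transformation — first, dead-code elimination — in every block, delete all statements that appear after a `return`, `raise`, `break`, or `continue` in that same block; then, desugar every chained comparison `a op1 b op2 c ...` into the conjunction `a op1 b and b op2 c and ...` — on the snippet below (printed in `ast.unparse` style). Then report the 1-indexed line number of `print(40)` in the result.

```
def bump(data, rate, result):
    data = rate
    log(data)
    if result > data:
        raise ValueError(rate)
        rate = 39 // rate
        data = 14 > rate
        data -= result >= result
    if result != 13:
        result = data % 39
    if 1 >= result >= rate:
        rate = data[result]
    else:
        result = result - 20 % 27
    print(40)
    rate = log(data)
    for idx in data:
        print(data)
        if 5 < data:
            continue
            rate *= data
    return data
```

Transformed code:
def bump(data, rate, result):
    data = rate
    log(data)
    if result > data:
        raise ValueError(rate)
    if result != 13:
        result = data % 39
    if 1 >= result and result >= rate:
        rate = data[result]
    else:
        result = result - 20 % 27
    print(40)
    rate = log(data)
    for idx in data:
        print(data)
        if 5 < data:
            continue
    return data

12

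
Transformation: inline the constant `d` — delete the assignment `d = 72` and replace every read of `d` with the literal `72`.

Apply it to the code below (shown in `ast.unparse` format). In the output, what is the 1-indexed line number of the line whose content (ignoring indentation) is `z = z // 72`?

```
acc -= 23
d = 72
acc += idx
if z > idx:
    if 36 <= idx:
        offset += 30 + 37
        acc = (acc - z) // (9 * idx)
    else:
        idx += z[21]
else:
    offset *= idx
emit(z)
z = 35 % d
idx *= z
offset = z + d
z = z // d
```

15

Transformed code:
acc -= 23
acc += idx
if z > idx:
    if 36 <= idx:
        offset += 30 + 37
        acc = (acc - z) // (9 * idx)
    else:
        idx += z[21]
else:
    offset *= idx
emit(z)
z = 35 % 72
idx *= z
offset = z + 72
z = z // 72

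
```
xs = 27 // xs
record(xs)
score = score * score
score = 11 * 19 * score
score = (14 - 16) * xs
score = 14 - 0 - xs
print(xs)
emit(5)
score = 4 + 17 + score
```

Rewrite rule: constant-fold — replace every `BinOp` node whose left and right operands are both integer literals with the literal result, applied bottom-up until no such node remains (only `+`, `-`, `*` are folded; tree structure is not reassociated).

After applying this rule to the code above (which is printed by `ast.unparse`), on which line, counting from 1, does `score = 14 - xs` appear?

6

Transformed code:
xs = 27 // xs
record(xs)
score = score * score
score = 209 * score
score = -2 * xs
score = 14 - xs
print(xs)
emit(5)
score = 21 + score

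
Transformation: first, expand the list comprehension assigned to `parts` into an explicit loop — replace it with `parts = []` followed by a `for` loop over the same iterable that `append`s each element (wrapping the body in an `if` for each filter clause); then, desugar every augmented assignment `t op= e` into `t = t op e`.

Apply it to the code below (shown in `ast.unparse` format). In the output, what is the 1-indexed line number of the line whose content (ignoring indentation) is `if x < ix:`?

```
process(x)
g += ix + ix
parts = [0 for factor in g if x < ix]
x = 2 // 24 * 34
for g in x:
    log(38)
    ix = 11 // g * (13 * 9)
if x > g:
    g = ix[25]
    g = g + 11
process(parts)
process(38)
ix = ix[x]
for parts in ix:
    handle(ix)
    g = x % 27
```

Transformed code:
process(x)
g = g + (ix + ix)
parts = []
for factor in g:
    if x < ix:
        parts.append(0)
x = 2 // 24 * 34
for g in x:
    log(38)
    ix = 11 // g * (13 * 9)
if x > g:
    g = ix[25]
    g = g + 11
process(parts)
process(38)
ix = ix[x]
for parts in ix:
    handle(ix)
    g = x % 27

5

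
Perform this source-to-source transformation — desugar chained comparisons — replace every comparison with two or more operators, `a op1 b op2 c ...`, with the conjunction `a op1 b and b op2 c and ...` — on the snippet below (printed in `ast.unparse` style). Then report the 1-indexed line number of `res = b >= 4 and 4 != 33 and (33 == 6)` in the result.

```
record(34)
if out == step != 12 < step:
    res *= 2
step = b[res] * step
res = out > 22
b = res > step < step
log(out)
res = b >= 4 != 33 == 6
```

Transformed code:
record(34)
if out == step and step != 12 and (12 < step):
    res *= 2
step = b[res] * step
res = out > 22
b = res > step and step < step
log(out)
res = b >= 4 and 4 != 33 and (33 == 6)

8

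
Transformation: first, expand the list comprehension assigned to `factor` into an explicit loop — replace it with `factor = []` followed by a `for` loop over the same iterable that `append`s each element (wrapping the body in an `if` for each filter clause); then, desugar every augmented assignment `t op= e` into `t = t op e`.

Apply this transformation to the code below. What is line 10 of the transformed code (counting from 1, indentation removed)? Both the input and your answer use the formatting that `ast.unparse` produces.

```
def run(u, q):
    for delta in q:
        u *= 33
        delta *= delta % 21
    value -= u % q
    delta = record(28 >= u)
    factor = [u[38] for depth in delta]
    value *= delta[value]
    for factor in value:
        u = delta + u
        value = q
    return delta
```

Transformed code:
def run(u, q):
    for delta in q:
        u = u * 33
        delta = delta * (delta % 21)
    value = value - u % q
    delta = record(28 >= u)
    factor = []
    for depth in delta:
        factor.append(u[38])
    value = value * delta[value]
    for factor in value:
        u = delta + u
        value = q
    return delta

value = value * delta[value]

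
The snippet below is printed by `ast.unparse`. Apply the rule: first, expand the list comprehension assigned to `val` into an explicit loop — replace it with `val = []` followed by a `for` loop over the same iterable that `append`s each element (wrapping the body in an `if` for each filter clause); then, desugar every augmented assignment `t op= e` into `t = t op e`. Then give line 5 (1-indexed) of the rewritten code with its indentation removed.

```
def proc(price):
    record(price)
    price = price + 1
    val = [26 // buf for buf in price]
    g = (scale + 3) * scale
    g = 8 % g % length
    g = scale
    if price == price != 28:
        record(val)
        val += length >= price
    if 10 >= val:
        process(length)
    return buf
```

for buf in price:

Transformed code:
def proc(price):
    record(price)
    price = price + 1
    val = []
    for buf in price:
        val.append(26 // buf)
    g = (scale + 3) * scale
    g = 8 % g % length
    g = scale
    if price == price != 28:
        record(val)
        val = val + (length >= price)
    if 10 >= val:
        process(length)
    return buf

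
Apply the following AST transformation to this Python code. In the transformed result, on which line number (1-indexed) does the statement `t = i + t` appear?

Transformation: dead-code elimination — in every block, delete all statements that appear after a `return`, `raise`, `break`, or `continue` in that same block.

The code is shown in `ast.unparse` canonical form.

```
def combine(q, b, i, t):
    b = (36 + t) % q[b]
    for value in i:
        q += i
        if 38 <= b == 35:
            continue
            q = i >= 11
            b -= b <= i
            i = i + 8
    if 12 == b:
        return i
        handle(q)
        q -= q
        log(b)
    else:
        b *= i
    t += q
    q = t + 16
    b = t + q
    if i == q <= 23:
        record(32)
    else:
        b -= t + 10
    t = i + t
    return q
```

Transformed code:
def combine(q, b, i, t):
    b = (36 + t) % q[b]
    for value in i:
        q += i
        if 38 <= b == 35:
            continue
    if 12 == b:
        return i
    else:
        b *= i
    t += q
    q = t + 16
    b = t + q
    if i == q <= 23:
        record(32)
    else:
        b -= t + 10
    t = i + t
    return q

18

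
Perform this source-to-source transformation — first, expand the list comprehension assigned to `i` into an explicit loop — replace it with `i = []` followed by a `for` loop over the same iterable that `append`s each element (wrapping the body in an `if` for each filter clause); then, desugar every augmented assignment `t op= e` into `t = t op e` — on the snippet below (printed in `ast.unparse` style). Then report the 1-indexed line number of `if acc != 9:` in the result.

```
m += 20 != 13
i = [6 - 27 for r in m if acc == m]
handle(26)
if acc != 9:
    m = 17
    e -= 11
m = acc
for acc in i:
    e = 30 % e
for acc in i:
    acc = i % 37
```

7

Transformed code:
m = m + (20 != 13)
i = []
for r in m:
    if acc == m:
        i.append(6 - 27)
handle(26)
if acc != 9:
    m = 17
    e = e - 11
m = acc
for acc in i:
    e = 30 % e
for acc in i:
    acc = i % 37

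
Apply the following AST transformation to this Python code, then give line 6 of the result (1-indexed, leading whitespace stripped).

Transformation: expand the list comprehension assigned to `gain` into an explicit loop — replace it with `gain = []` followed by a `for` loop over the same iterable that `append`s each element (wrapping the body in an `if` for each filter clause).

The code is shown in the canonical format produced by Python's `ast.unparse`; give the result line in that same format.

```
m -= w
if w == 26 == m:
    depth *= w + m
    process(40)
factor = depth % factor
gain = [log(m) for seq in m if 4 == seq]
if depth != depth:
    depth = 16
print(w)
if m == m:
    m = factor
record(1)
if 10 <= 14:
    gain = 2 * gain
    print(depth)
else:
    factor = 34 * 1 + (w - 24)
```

Transformed code:
m -= w
if w == 26 == m:
    depth *= w + m
    process(40)
factor = depth % factor
gain = []
for seq in m:
    if 4 == seq:
        gain.append(log(m))
if depth != depth:
    depth = 16
print(w)
if m == m:
    m = factor
record(1)
if 10 <= 14:
    gain = 2 * gain
    print(depth)
else:
    factor = 34 * 1 + (w - 24)

gain = []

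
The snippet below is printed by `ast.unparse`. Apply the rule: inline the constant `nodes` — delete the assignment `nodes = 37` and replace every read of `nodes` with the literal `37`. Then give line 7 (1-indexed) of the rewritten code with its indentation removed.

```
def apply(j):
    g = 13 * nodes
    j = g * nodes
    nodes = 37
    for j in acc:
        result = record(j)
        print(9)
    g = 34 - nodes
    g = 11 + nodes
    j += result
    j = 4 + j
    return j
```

g = 34 - 37

Transformed code:
def apply(j):
    g = 13 * 37
    j = g * 37
    for j in acc:
        result = record(j)
        print(9)
    g = 34 - 37
    g = 11 + 37
    j += result
    j = 4 + j
    return j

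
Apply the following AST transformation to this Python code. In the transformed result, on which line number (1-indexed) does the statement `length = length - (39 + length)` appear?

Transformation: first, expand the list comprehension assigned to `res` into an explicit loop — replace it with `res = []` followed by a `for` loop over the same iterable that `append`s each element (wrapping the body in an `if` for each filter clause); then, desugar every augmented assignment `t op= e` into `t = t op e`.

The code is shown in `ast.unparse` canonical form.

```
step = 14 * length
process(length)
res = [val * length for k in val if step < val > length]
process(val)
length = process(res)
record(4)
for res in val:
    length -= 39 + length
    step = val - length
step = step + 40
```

11

Transformed code:
step = 14 * length
process(length)
res = []
for k in val:
    if step < val > length:
        res.append(val * length)
process(val)
length = process(res)
record(4)
for res in val:
    length = length - (39 + length)
    step = val - length
step = step + 40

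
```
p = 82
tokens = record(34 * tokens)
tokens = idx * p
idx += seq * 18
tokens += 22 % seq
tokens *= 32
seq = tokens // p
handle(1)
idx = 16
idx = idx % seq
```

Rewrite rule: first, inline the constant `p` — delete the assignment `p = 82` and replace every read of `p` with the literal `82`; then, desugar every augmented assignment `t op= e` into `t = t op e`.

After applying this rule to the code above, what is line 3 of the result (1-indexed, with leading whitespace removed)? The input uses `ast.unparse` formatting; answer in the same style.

idx = idx + seq * 18

Transformed code:
tokens = record(34 * tokens)
tokens = idx * 82
idx = idx + seq * 18
tokens = tokens + 22 % seq
tokens = tokens * 32
seq = tokens // 82
handle(1)
idx = 16
idx = idx % seq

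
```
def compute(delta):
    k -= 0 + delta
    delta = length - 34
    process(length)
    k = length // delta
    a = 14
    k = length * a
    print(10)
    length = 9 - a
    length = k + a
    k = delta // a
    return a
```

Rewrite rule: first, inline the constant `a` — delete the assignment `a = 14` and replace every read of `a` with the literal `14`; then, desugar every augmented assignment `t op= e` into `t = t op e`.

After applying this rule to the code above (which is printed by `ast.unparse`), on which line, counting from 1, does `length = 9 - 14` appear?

8

Transformed code:
def compute(delta):
    k = k - (0 + delta)
    delta = length - 34
    process(length)
    k = length // delta
    k = length * 14
    print(10)
    length = 9 - 14
    length = k + 14
    k = delta // 14
    return 14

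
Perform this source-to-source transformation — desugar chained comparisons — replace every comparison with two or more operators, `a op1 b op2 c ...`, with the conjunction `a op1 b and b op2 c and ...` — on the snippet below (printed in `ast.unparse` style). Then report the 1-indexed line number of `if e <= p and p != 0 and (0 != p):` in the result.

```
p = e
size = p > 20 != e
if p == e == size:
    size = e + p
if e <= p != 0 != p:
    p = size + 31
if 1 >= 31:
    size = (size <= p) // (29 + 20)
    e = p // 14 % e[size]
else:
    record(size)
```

5

Transformed code:
p = e
size = p > 20 and 20 != e
if p == e and e == size:
    size = e + p
if e <= p and p != 0 and (0 != p):
    p = size + 31
if 1 >= 31:
    size = (size <= p) // (29 + 20)
    e = p // 14 % e[size]
else:
    record(size)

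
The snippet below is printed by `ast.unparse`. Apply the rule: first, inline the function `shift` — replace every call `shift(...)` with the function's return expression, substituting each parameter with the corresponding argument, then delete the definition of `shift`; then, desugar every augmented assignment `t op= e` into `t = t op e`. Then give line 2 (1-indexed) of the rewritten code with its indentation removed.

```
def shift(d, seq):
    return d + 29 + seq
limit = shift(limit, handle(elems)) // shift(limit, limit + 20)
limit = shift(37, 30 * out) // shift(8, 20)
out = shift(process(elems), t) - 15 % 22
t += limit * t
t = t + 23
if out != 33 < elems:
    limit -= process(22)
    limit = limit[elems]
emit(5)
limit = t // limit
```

limit = (37 + 29 + 30 * out) // (8 + 29 + 20)

Transformed code:
limit = (limit + 29 + handle(elems)) // (limit + 29 + (limit + 20))
limit = (37 + 29 + 30 * out) // (8 + 29 + 20)
out = process(elems) + 29 + t - 15 % 22
t = t + limit * t
t = t + 23
if out != 33 < elems:
    limit = limit - process(22)
    limit = limit[elems]
emit(5)
limit = t // limit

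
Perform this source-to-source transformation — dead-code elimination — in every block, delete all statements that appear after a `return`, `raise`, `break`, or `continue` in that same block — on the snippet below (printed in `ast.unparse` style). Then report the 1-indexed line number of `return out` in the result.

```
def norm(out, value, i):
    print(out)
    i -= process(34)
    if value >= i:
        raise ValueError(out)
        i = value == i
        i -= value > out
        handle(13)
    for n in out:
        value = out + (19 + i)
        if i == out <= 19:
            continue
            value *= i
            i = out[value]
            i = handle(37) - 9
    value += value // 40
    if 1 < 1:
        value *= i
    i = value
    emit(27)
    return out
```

15

Transformed code:
def norm(out, value, i):
    print(out)
    i -= process(34)
    if value >= i:
        raise ValueError(out)
    for n in out:
        value = out + (19 + i)
        if i == out <= 19:
            continue
    value += value // 40
    if 1 < 1:
        value *= i
    i = value
    emit(27)
    return out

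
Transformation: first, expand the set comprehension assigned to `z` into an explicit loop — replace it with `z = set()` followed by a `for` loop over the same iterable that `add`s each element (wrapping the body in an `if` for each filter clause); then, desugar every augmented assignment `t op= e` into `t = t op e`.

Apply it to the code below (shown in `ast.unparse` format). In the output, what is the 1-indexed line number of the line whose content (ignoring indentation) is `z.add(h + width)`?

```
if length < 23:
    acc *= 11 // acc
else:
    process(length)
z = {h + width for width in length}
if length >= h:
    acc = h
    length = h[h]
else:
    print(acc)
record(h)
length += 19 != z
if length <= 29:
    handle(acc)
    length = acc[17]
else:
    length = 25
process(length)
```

Transformed code:
if length < 23:
    acc = acc * (11 // acc)
else:
    process(length)
z = set()
for width in length:
    z.add(h + width)
if length >= h:
    acc = h
    length = h[h]
else:
    print(acc)
record(h)
length = length + (19 != z)
if length <= 29:
    handle(acc)
    length = acc[17]
else:
    length = 25
process(length)

7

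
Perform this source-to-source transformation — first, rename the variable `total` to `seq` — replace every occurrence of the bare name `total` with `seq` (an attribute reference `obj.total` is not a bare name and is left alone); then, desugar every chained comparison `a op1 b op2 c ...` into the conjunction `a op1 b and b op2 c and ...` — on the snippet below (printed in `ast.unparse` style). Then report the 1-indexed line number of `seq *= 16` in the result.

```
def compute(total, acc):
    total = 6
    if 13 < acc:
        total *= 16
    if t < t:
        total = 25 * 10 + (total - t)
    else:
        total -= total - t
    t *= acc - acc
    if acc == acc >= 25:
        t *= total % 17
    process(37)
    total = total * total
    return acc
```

4

Transformed code:
def compute(seq, acc):
    seq = 6
    if 13 < acc:
        seq *= 16
    if t < t:
        seq = 25 * 10 + (seq - t)
    else:
        seq -= seq - t
    t *= acc - acc
    if acc == acc and acc >= 25:
        t *= seq % 17
    process(37)
    seq = seq * seq
    return acc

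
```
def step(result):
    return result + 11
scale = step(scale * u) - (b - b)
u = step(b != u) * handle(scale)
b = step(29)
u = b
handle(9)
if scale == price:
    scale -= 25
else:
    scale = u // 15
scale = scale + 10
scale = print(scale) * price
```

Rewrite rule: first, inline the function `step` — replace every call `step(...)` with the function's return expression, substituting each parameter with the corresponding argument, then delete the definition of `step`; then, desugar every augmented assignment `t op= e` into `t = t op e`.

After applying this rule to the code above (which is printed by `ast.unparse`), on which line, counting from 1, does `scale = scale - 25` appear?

7

Transformed code:
scale = scale * u + 11 - (b - b)
u = ((b != u) + 11) * handle(scale)
b = 29 + 11
u = b
handle(9)
if scale == price:
    scale = scale - 25
else:
    scale = u // 15
scale = scale + 10
scale = print(scale) * price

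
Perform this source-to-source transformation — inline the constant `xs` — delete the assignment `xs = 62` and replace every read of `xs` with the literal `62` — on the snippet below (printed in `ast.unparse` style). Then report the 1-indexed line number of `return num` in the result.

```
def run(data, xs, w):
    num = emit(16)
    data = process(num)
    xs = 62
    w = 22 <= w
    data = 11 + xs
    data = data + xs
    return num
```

7

Transformed code:
def run(data, xs, w):
    num = emit(16)
    data = process(num)
    w = 22 <= w
    data = 11 + 62
    data = data + 62
    return num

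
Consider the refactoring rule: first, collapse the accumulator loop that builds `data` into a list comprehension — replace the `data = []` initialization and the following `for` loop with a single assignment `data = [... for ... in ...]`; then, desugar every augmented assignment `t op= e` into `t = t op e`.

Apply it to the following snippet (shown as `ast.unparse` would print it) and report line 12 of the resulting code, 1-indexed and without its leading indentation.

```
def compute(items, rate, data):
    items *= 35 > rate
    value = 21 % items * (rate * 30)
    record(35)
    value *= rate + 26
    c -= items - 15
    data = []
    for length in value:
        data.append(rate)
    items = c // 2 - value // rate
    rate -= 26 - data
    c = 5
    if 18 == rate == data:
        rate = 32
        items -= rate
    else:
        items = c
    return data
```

rate = 32

Transformed code:
def compute(items, rate, data):
    items = items * (35 > rate)
    value = 21 % items * (rate * 30)
    record(35)
    value = value * (rate + 26)
    c = c - (items - 15)
    data = [rate for length in value]
    items = c // 2 - value // rate
    rate = rate - (26 - data)
    c = 5
    if 18 == rate == data:
        rate = 32
        items = items - rate
    else:
        items = c
    return data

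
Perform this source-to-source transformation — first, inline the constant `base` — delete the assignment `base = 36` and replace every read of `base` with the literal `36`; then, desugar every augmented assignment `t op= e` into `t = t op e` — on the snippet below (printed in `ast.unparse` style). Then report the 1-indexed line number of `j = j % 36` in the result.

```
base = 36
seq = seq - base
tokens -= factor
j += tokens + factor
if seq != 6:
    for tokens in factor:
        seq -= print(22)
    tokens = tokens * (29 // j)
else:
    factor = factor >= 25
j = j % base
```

10

Transformed code:
seq = seq - 36
tokens = tokens - factor
j = j + (tokens + factor)
if seq != 6:
    for tokens in factor:
        seq = seq - print(22)
    tokens = tokens * (29 // j)
else:
    factor = factor >= 25
j = j % 36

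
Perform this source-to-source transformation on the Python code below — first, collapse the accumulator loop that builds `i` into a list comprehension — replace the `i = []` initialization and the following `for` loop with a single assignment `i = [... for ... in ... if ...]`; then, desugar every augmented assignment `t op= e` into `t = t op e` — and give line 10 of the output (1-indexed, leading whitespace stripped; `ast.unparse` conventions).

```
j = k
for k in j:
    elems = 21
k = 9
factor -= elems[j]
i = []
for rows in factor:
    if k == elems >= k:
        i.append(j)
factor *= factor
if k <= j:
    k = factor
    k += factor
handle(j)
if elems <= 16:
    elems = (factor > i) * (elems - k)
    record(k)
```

k = k + factor

Transformed code:
j = k
for k in j:
    elems = 21
k = 9
factor = factor - elems[j]
i = [j for rows in factor if k == elems >= k]
factor = factor * factor
if k <= j:
    k = factor
    k = k + factor
handle(j)
if elems <= 16:
    elems = (factor > i) * (elems - k)
    record(k)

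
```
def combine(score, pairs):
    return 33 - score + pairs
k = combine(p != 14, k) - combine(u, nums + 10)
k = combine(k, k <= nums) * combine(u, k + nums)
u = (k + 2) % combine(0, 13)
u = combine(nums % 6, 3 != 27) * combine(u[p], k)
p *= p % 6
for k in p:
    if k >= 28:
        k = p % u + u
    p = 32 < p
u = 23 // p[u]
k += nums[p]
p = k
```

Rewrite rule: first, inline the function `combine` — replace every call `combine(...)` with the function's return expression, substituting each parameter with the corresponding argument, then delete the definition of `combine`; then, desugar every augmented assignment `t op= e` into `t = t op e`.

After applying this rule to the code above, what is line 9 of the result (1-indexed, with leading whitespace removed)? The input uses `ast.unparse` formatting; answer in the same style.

p = 32 < p

Transformed code:
k = 33 - (p != 14) + k - (33 - u + (nums + 10))
k = (33 - k + (k <= nums)) * (33 - u + (k + nums))
u = (k + 2) % (33 - 0 + 13)
u = (33 - nums % 6 + (3 != 27)) * (33 - u[p] + k)
p = p * (p % 6)
for k in p:
    if k >= 28:
        k = p % u + u
    p = 32 < p
u = 23 // p[u]
k = k + nums[p]
p = k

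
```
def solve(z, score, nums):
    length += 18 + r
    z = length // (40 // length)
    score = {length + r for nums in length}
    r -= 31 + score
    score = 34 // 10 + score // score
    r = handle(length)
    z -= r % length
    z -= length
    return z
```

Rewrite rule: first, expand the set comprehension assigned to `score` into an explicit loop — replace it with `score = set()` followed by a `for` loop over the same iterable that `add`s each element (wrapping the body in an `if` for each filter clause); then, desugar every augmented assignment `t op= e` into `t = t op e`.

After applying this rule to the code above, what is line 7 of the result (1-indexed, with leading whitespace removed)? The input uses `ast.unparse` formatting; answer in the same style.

r = r - (31 + score)

Transformed code:
def solve(z, score, nums):
    length = length + (18 + r)
    z = length // (40 // length)
    score = set()
    for nums in length:
        score.add(length + r)
    r = r - (31 + score)
    score = 34 // 10 + score // score
    r = handle(length)
    z = z - r % length
    z = z - length
    return z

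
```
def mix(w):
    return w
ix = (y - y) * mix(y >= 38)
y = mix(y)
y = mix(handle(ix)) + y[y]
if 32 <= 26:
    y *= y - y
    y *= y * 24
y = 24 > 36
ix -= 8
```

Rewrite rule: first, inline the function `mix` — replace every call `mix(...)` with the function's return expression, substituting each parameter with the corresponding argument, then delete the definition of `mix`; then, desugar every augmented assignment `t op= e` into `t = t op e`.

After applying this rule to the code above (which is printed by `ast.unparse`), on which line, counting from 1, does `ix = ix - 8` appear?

8

Transformed code:
ix = (y - y) * (y >= 38)
y = y
y = handle(ix) + y[y]
if 32 <= 26:
    y = y * (y - y)
    y = y * (y * 24)
y = 24 > 36
ix = ix - 8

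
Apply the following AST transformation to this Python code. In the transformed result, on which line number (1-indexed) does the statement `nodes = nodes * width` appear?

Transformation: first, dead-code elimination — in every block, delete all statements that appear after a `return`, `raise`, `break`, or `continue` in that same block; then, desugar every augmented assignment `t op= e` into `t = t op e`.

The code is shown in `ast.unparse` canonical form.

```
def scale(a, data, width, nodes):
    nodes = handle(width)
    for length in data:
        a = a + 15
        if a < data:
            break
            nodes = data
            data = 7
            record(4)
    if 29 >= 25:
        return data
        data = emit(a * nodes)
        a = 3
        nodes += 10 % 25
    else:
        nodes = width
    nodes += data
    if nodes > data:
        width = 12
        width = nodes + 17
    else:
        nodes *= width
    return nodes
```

16

Transformed code:
def scale(a, data, width, nodes):
    nodes = handle(width)
    for length in data:
        a = a + 15
        if a < data:
            break
    if 29 >= 25:
        return data
    else:
        nodes = width
    nodes = nodes + data
    if nodes > data:
        width = 12
        width = nodes + 17
    else:
        nodes = nodes * width
    return nodes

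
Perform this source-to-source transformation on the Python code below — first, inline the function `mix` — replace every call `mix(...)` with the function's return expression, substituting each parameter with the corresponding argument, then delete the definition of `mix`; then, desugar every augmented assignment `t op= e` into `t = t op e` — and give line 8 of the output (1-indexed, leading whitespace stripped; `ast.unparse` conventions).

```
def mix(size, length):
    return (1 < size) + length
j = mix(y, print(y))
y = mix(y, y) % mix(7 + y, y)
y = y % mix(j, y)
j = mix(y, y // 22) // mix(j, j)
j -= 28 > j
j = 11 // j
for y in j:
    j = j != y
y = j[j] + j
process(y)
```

Transformed code:
j = (1 < y) + print(y)
y = ((1 < y) + y) % ((1 < 7 + y) + y)
y = y % ((1 < j) + y)
j = ((1 < y) + y // 22) // ((1 < j) + j)
j = j - (28 > j)
j = 11 // j
for y in j:
    j = j != y
y = j[j] + j
process(y)

j = j != y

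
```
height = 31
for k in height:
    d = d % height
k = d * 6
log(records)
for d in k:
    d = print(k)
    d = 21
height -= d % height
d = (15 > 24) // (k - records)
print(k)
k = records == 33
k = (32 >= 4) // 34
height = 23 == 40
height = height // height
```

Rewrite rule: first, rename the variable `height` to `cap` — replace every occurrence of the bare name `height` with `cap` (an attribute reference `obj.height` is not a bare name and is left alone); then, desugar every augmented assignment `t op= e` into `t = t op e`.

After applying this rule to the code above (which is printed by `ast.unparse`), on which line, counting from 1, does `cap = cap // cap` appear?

15

Transformed code:
cap = 31
for k in cap:
    d = d % cap
k = d * 6
log(records)
for d in k:
    d = print(k)
    d = 21
cap = cap - d % cap
d = (15 > 24) // (k - records)
print(k)
k = records == 33
k = (32 >= 4) // 34
cap = 23 == 40
cap = cap // cap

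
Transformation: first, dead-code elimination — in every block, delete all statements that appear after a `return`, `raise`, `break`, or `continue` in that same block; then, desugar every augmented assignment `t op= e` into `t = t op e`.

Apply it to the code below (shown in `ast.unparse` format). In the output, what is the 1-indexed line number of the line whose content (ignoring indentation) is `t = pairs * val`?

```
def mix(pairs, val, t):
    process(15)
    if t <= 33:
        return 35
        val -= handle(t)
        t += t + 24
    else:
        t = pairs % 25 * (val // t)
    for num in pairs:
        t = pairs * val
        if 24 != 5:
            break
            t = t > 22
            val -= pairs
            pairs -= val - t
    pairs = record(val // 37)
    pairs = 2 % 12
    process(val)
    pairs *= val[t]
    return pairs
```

8

Transformed code:
def mix(pairs, val, t):
    process(15)
    if t <= 33:
        return 35
    else:
        t = pairs % 25 * (val // t)
    for num in pairs:
        t = pairs * val
        if 24 != 5:
            break
    pairs = record(val // 37)
    pairs = 2 % 12
    process(val)
    pairs = pairs * val[t]
    return pairs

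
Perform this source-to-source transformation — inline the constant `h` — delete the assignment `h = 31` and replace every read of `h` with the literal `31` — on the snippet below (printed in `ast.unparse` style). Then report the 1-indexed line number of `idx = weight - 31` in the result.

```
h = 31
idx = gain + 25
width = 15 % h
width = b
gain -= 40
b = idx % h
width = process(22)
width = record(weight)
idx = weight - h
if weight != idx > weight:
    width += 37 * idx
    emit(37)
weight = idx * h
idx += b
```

Transformed code:
idx = gain + 25
width = 15 % 31
width = b
gain -= 40
b = idx % 31
width = process(22)
width = record(weight)
idx = weight - 31
if weight != idx > weight:
    width += 37 * idx
    emit(37)
weight = idx * 31
idx += b

8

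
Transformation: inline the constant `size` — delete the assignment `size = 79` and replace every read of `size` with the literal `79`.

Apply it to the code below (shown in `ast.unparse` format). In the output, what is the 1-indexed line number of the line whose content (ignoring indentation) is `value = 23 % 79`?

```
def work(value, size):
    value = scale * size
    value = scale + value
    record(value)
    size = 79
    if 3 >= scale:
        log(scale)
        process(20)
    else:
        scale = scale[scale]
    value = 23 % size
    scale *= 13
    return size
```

10

Transformed code:
def work(value, size):
    value = scale * 79
    value = scale + value
    record(value)
    if 3 >= scale:
        log(scale)
        process(20)
    else:
        scale = scale[scale]
    value = 23 % 79
    scale *= 13
    return 79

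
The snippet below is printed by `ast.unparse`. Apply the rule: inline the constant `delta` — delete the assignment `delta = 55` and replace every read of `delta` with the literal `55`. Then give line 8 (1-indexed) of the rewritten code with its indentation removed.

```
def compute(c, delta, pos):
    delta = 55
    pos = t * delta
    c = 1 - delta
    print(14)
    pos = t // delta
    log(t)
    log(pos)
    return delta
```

Transformed code:
def compute(c, delta, pos):
    pos = t * 55
    c = 1 - 55
    print(14)
    pos = t // 55
    log(t)
    log(pos)
    return 55

return 55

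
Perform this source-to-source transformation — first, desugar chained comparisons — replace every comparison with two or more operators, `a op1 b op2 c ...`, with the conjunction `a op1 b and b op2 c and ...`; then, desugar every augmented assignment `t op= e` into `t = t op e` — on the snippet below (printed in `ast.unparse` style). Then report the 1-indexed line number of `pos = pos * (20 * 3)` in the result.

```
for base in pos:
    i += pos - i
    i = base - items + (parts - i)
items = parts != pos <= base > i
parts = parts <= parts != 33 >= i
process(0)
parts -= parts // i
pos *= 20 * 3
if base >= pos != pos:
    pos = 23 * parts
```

Transformed code:
for base in pos:
    i = i + (pos - i)
    i = base - items + (parts - i)
items = parts != pos and pos <= base and (base > i)
parts = parts <= parts and parts != 33 and (33 >= i)
process(0)
parts = parts - parts // i
pos = pos * (20 * 3)
if base >= pos and pos != pos:
    pos = 23 * parts

8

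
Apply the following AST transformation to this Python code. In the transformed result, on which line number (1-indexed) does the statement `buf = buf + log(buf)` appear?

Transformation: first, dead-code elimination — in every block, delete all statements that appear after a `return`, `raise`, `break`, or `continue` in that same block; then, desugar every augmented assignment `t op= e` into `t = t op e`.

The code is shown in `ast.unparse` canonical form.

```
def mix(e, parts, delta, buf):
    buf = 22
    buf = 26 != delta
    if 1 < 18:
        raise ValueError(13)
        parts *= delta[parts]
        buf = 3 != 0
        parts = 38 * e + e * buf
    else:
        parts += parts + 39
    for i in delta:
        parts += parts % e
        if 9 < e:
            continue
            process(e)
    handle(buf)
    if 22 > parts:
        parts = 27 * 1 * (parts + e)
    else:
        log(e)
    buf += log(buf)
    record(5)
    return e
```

17

Transformed code:
def mix(e, parts, delta, buf):
    buf = 22
    buf = 26 != delta
    if 1 < 18:
        raise ValueError(13)
    else:
        parts = parts + (parts + 39)
    for i in delta:
        parts = parts + parts % e
        if 9 < e:
            continue
    handle(buf)
    if 22 > parts:
        parts = 27 * 1 * (parts + e)
    else:
        log(e)
    buf = buf + log(buf)
    record(5)
    return e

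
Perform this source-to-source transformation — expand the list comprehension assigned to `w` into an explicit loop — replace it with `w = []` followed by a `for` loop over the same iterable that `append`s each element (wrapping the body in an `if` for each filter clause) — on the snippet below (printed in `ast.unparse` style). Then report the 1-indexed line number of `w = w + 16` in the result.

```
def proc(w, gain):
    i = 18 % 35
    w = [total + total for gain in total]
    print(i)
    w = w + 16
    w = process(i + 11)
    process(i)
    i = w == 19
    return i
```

7

Transformed code:
def proc(w, gain):
    i = 18 % 35
    w = []
    for gain in total:
        w.append(total + total)
    print(i)
    w = w + 16
    w = process(i + 11)
    process(i)
    i = w == 19
    return i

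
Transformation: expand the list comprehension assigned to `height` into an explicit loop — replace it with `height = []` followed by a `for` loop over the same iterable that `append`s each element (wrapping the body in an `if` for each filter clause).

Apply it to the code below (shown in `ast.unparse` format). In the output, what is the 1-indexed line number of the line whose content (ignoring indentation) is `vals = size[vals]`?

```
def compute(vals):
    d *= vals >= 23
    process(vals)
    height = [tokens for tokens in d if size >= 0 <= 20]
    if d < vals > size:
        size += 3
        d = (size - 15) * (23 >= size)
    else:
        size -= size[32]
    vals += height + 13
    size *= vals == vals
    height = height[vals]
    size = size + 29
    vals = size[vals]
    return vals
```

17

Transformed code:
def compute(vals):
    d *= vals >= 23
    process(vals)
    height = []
    for tokens in d:
        if size >= 0 <= 20:
            height.append(tokens)
    if d < vals > size:
        size += 3
        d = (size - 15) * (23 >= size)
    else:
        size -= size[32]
    vals += height + 13
    size *= vals == vals
    height = height[vals]
    size = size + 29
    vals = size[vals]
    return vals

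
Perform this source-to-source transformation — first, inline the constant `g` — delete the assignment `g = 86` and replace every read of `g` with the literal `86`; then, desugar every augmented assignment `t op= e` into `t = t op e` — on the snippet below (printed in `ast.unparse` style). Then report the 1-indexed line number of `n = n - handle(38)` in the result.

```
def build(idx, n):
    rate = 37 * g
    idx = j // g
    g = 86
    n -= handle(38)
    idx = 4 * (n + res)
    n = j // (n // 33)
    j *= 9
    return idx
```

Transformed code:
def build(idx, n):
    rate = 37 * 86
    idx = j // 86
    n = n - handle(38)
    idx = 4 * (n + res)
    n = j // (n // 33)
    j = j * 9
    return idx

4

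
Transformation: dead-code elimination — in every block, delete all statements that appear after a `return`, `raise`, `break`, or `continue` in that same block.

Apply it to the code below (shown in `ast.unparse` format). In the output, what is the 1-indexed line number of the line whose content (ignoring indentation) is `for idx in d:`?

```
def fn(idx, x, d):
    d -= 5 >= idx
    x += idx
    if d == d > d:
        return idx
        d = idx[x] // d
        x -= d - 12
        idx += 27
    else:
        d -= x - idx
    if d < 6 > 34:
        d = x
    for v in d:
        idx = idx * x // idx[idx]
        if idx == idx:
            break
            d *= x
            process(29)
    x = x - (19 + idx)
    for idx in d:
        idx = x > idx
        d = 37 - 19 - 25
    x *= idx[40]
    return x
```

Transformed code:
def fn(idx, x, d):
    d -= 5 >= idx
    x += idx
    if d == d > d:
        return idx
    else:
        d -= x - idx
    if d < 6 > 34:
        d = x
    for v in d:
        idx = idx * x // idx[idx]
        if idx == idx:
            break
    x = x - (19 + idx)
    for idx in d:
        idx = x > idx
        d = 37 - 19 - 25
    x *= idx[40]
    return x

15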